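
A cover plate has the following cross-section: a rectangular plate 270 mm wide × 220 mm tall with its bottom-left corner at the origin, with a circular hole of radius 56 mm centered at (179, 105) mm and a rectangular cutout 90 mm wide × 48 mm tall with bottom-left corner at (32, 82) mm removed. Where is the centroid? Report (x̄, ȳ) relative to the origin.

plate: A = 270 × 220 = 59400.00, centroid at (135.00, 110.00).
hole 1: A = −π·56² = -9852.03, centroid at (179.00, 105.00).
hole 2: A = −(90 × 48) = -4320.00, centroid at (77.00, 106.00).
ΣA = 45227.97 mm², ΣAx̄ = 5922845.81 mm³, ΣAȳ = 5041616.37 mm³.
x̄ = 5922845.81/45227.97 = 130.96 mm; ȳ = 5041616.37/45227.97 = 111.47 mm.

x̄ = 130.96 mm, ȳ = 111.47 mm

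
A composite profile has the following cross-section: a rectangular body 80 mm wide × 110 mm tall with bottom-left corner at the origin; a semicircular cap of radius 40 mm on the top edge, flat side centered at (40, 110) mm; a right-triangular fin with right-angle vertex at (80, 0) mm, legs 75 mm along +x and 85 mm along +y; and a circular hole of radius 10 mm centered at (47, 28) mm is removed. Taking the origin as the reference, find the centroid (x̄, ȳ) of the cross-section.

x̄ = 54.45 mm, ȳ = 62.36 mm

rectangular body: A = 80 × 110 = 8800.00, centroid at (40.00, 55.00).
semicircular top: A = ½π·40² = 2513.27, centroid at (40.00, 126.98).
triangular fin: A = ½·75·85 = 3187.50, centroid at (105.00, 28.33).
hole: A = −π·10² = -314.16, centroid at (47.00, 28.00).
ΣA = 14186.61 mm²
ΣAx̄ = (8800.00)(40.00) + (2513.27)(40.00) + (3187.50)(105.00) + (-314.16)(47.00) = 772452.98 mm³
ΣAȳ = (8800.00)(55.00) + (2513.27)(126.98) + (3187.50)(28.33) + (-314.16)(28.00) = 884642.86 mm³
x̄ = 772452.98 / 14186.61 = 54.45 mm
ȳ = 884642.86 / 14186.61 = 62.36 mm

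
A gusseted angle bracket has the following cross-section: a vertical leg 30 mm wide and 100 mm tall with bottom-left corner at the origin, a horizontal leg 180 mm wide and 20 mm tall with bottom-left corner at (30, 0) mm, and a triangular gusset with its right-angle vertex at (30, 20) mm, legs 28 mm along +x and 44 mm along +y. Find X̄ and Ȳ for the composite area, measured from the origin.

vertical leg: A = 30 × 100 = 3000.00, centroid at (15.00, 50.00).
horizontal leg: A = 180 × 20 = 3600.00, centroid at (120.00, 10.00).
gusset: A = ½·28·44 = 616.00, centroid at (39.33, 34.67).
ΣA = 7216.00 mm², ΣAX̄ = 501229.33 mm³, ΣAȲ = 207354.67 mm³.
X̄ = 501229.33/7216.00 = 69.46 mm; Ȳ = 207354.67/7216.00 = 28.74 mm.

X̄ = 69.46 mm, Ȳ = 28.74 mm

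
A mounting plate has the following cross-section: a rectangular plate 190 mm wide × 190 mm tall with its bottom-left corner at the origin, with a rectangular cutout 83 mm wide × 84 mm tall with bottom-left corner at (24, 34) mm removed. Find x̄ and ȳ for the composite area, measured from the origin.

x̄ = 102.06 mm, ȳ = 99.55 mm

plate: A = 190 × 190 = 36100.00, centroid at (95.00, 95.00).
hole: A = −(83 × 84) = -6972.00, centroid at (65.50, 76.00).
ΣA = 29128.00 mm²
ΣAx̄ = (36100.00)(95.00) + (-6972.00)(65.50) = 2972834.00 mm³
ΣAȳ = (36100.00)(95.00) + (-6972.00)(76.00) = 2899628.00 mm³
x̄ = 2972834.00 / 29128.00 = 102.06 mm
ȳ = 2899628.00 / 29128.00 = 99.55 mm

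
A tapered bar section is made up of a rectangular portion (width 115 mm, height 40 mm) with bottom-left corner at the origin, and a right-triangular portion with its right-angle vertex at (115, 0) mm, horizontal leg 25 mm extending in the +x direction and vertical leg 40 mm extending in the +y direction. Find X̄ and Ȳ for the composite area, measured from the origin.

X̄ = 63.95 mm, Ȳ = 19.35 mm

rectangular portion: A = 115 × 40 = 4600.00, centroid at (57.50, 20.00).
triangular portion: A = ½·25·40 = 500.00, centroid at (123.33, 13.33).
ΣA = 5100.00 mm², ΣAX̄ = 326166.67 mm³, ΣAȲ = 98666.67 mm³.
X̄ = 326166.67/5100.00 = 63.95 mm; Ȳ = 98666.67/5100.00 = 19.35 mm.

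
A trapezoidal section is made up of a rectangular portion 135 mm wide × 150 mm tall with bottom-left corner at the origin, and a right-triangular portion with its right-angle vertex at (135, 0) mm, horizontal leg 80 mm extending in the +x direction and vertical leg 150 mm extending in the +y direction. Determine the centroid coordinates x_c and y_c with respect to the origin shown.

rectangular portion: A = 135 × 150 = 20250.00, centroid at (67.50, 75.00).
triangular portion: A = ½·80·150 = 6000.00, centroid at (161.67, 50.00).
ΣA = 26250.00 mm², ΣAx_c = 2336875.00 mm³, ΣAy_c = 1818750.00 mm³.
x_c = 2336875.00/26250.00 = 89.02 mm; y_c = 1818750.00/26250.00 = 69.29 mm.

x_c = 89.02 mm, y_c = 69.29 mm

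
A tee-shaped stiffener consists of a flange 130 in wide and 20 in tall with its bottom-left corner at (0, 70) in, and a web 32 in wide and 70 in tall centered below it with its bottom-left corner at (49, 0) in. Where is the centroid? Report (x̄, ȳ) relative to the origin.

x̄ = 65.00 in, ȳ = 59.17 in

web: A = 32 × 70 = 2240.00, centroid at (65.00, 35.00).
flange: A = 130 × 20 = 2600.00, centroid at (65.00, 80.00).
ΣA = 4840.00 in²
ΣAx̄ = (2240.00)(65.00) + (2600.00)(65.00) = 314600.00 in³
ΣAȳ = (2240.00)(35.00) + (2600.00)(80.00) = 286400.00 in³
x̄ = 314600.00 / 4840.00 = 65.00 in
ȳ = 286400.00 / 4840.00 = 59.17 in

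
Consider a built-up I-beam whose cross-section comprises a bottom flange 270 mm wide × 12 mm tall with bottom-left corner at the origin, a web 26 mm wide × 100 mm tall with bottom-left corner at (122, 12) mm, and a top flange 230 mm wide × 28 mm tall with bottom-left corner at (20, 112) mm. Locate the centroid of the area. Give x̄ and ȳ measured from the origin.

Part | A | x̄ᵢ | ȳᵢ | A·x̄ᵢ | A·ȳᵢ
bottom flange | 3240.00 | 135.00 | 6.00 | 437400.00 | 19440.00
web | 2600.00 | 135.00 | 62.00 | 351000.00 | 161200.00
top flange | 6440.00 | 135.00 | 126.00 | 869400.00 | 811440.00
Σ | 12280.00 |  |  | 1657800.00 | 992080.00
x̄ = 1657800.00 / 12280.00 = 135.00 mm
ȳ = 992080.00 / 12280.00 = 80.79 mm

x̄ = 135.00 mm, ȳ = 80.79 mm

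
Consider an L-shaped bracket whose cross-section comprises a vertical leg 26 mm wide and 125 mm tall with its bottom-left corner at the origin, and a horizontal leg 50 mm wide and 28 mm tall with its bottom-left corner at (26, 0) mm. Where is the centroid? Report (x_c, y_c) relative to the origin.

x_c = 24.44 mm, y_c = 47.90 mm

vertical leg: A = 26 × 125 = 3250.00, centroid at (13.00, 62.50).
horizontal leg: A = 50 × 28 = 1400.00, centroid at (51.00, 14.00).
ΣA = 4650.00 mm²
ΣAx_c = (3250.00)(13.00) + (1400.00)(51.00) = 113650.00 mm³
ΣAy_c = (3250.00)(62.50) + (1400.00)(14.00) = 222725.00 mm³
x_c = 113650.00 / 4650.00 = 24.44 mm
y_c = 222725.00 / 4650.00 = 47.90 mm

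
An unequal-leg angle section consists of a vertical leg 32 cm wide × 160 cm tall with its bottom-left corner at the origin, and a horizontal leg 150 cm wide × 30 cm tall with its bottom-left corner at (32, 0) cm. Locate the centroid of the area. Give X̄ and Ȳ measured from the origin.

X̄ = 58.57 cm, Ȳ = 49.59 cm

vertical leg: A = 32 × 160 = 5120.00, centroid at (16.00, 80.00).
horizontal leg: A = 150 × 30 = 4500.00, centroid at (107.00, 15.00).
ΣA = 9620.00 cm²
ΣAX̄ = (5120.00)(16.00) + (4500.00)(107.00) = 563420.00 cm³
ΣAȲ = (5120.00)(80.00) + (4500.00)(15.00) = 477100.00 cm³
X̄ = 563420.00 / 9620.00 = 58.57 cm
Ȳ = 477100.00 / 9620.00 = 49.59 cm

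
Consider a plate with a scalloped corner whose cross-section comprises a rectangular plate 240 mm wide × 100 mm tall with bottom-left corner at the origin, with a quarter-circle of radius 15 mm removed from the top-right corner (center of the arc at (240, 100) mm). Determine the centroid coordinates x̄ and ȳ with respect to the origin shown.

plate: A = 240 × 100 = 24000.00, centroid at (120.00, 50.00).
removed quarter-circle: A = −¼π·15² = -176.71, centroid at (233.63, 93.63).
ΣA = 23823.29 mm²
ΣAx̄ = (24000.00)(120.00) + (-176.71)(233.63) = 2838713.50 mm³
ΣAȳ = (24000.00)(50.00) + (-176.71)(93.63) = 1183453.54 mm³
x̄ = 2838713.50 / 23823.29 = 119.16 mm
ȳ = 1183453.54 / 23823.29 = 49.68 mm

x̄ = 119.16 mm, ȳ = 49.68 mm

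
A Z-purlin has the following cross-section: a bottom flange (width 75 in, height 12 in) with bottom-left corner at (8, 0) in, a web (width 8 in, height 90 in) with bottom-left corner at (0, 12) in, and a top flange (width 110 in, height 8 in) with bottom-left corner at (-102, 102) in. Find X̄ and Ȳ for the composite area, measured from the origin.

X̄ = 0.99 in, Ȳ = 55.89 in

Part | A | x̄ᵢ | ȳᵢ | A·x̄ᵢ | A·ȳᵢ
bottom flange | 900.00 | 45.50 | 6.00 | 40950.00 | 5400.00
web | 720.00 | 4.00 | 57.00 | 2880.00 | 41040.00
top flange | 880.00 | -47.00 | 106.00 | -41360.00 | 93280.00
Σ | 2500.00 |  |  | 2470.00 | 139720.00
X̄ = 2470.00 / 2500.00 = 0.99 in
Ȳ = 139720.00 / 2500.00 = 55.89 in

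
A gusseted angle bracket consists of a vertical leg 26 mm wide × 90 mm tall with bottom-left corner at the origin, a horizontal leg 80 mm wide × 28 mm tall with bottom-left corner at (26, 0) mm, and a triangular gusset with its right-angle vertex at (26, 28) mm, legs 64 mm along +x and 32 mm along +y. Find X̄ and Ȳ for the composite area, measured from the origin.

vertical leg: A = 26 × 90 = 2340.00, centroid at (13.00, 45.00).
horizontal leg: A = 80 × 28 = 2240.00, centroid at (66.00, 14.00).
gusset: A = ½·64·32 = 1024.00, centroid at (47.33, 38.67).
ΣA = 5604.00 mm², ΣAX̄ = 226729.33 mm³, ΣAȲ = 176254.67 mm³.
X̄ = 226729.33/5604.00 = 40.46 mm; Ȳ = 176254.67/5604.00 = 31.45 mm.

X̄ = 40.46 mm, Ȳ = 31.45 mm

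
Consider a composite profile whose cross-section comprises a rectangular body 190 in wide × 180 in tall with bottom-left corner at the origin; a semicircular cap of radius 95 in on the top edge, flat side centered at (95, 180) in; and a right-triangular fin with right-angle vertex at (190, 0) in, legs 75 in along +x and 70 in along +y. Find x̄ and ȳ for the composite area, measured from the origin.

rectangular body: A = 190 × 180 = 34200.00, centroid at (95.00, 90.00).
semicircular top: A = ½π·95² = 14176.44, centroid at (95.00, 220.32).
triangular fin: A = ½·75·70 = 2625.00, centroid at (215.00, 23.33).
ΣA = 51001.44 in²
ΣAx̄ = (34200.00)(95.00) + (14176.44)(95.00) + (2625.00)(215.00) = 5160136.50 in³
ΣAȳ = (34200.00)(90.00) + (14176.44)(220.32) + (2625.00)(23.33) = 6262591.97 in³
x̄ = 5160136.50 / 51001.44 = 101.18 in
ȳ = 6262591.97 / 51001.44 = 122.79 in

x̄ = 101.18 in, ȳ = 122.79 in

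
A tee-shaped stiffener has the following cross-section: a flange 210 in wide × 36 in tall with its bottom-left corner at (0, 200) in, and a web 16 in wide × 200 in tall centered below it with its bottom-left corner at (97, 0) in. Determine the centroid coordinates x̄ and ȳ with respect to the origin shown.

web: A = 16 × 200 = 3200.00, centroid at (105.00, 100.00).
flange: A = 210 × 36 = 7560.00, centroid at (105.00, 218.00).
ΣA = 10760.00 in², ΣAx̄ = 1129800.00 in³, ΣAȳ = 1968080.00 in³.
x̄ = 1129800.00/10760.00 = 105.00 in; ȳ = 1968080.00/10760.00 = 182.91 in.

x̄ = 105.00 in, ȳ = 182.91 in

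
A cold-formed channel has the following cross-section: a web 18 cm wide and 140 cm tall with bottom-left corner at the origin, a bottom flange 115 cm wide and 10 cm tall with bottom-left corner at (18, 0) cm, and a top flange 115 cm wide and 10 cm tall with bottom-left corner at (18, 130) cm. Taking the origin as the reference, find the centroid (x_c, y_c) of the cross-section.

Part | A | x̄ᵢ | ȳᵢ | A·x̄ᵢ | A·ȳᵢ
web | 2520.00 | 9.00 | 70.00 | 22680.00 | 176400.00
bottom flange | 1150.00 | 75.50 | 5.00 | 86825.00 | 5750.00
top flange | 1150.00 | 75.50 | 135.00 | 86825.00 | 155250.00
Σ | 4820.00 |  |  | 196330.00 | 337400.00
x_c = 196330.00 / 4820.00 = 40.73 cm
y_c = 337400.00 / 4820.00 = 70.00 cm

x_c = 40.73 cm, y_c = 70.00 cm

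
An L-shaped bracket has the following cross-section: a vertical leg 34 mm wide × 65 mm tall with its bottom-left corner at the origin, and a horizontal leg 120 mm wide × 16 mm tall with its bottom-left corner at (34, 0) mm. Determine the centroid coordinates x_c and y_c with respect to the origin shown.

vertical leg: A = 34 × 65 = 2210.00, centroid at (17.00, 32.50).
horizontal leg: A = 120 × 16 = 1920.00, centroid at (94.00, 8.00).
ΣA = 4130.00 mm²
ΣAx_c = (2210.00)(17.00) + (1920.00)(94.00) = 218050.00 mm³
ΣAy_c = (2210.00)(32.50) + (1920.00)(8.00) = 87185.00 mm³
x_c = 218050.00 / 4130.00 = 52.80 mm
y_c = 87185.00 / 4130.00 = 21.11 mm

x_c = 52.80 mm, y_c = 21.11 mm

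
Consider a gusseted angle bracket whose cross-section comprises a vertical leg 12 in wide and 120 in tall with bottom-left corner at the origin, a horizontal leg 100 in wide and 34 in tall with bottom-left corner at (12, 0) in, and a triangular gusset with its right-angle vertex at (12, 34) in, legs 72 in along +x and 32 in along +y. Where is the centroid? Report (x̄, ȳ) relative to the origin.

vertical leg: A = 12 × 120 = 1440.00, centroid at (6.00, 60.00).
horizontal leg: A = 100 × 34 = 3400.00, centroid at (62.00, 17.00).
gusset: A = ½·72·32 = 1152.00, centroid at (36.00, 44.67).
ΣA = 5992.00 in², ΣAx̄ = 260912.00 in³, ΣAȳ = 195656.00 in³.
x̄ = 260912.00/5992.00 = 43.54 in; ȳ = 195656.00/5992.00 = 32.65 in.

x̄ = 43.54 in, ȳ = 32.65 in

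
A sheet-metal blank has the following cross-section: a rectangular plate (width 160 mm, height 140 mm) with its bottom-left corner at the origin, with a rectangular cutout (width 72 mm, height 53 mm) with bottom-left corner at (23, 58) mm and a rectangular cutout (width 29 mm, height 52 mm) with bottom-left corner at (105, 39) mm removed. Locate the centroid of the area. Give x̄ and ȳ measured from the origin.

plate: A = 160 × 140 = 22400.00, centroid at (80.00, 70.00).
hole 1: A = −(72 × 53) = -3816.00, centroid at (59.00, 84.50).
hole 2: A = −(29 × 52) = -1508.00, centroid at (119.50, 65.00).
ΣA = 17076.00 mm²
ΣAx̄ = (22400.00)(80.00) + (-3816.00)(59.00) + (-1508.00)(119.50) = 1386650.00 mm³
ΣAȳ = (22400.00)(70.00) + (-3816.00)(84.50) + (-1508.00)(65.00) = 1147528.00 mm³
x̄ = 1386650.00 / 17076.00 = 81.20 mm
ȳ = 1147528.00 / 17076.00 = 67.20 mm

x̄ = 81.20 mm, ȳ = 67.20 mm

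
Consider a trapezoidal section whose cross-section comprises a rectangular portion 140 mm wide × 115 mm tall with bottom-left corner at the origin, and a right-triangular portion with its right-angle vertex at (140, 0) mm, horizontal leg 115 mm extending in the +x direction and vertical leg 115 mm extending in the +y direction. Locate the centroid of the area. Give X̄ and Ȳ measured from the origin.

X̄ = 101.54 mm, Ȳ = 51.92 mm

rectangular portion: A = 140 × 115 = 16100.00, centroid at (70.00, 57.50).
triangular portion: A = ½·115·115 = 6612.50, centroid at (178.33, 38.33).
ΣA = 22712.50 mm²
ΣAX̄ = (16100.00)(70.00) + (6612.50)(178.33) = 2306229.17 mm³
ΣAȲ = (16100.00)(57.50) + (6612.50)(38.33) = 1179229.17 mm³
X̄ = 2306229.17 / 22712.50 = 101.54 mm
Ȳ = 1179229.17 / 22712.50 = 51.92 mm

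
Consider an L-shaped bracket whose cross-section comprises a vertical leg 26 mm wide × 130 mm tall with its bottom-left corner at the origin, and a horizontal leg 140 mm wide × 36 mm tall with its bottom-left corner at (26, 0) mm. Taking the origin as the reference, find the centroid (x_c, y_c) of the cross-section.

x_c = 62.68 mm, y_c = 36.87 mm

vertical leg: A = 26 × 130 = 3380.00, centroid at (13.00, 65.00).
horizontal leg: A = 140 × 36 = 5040.00, centroid at (96.00, 18.00).
ΣA = 8420.00 mm²
ΣAx_c = (3380.00)(13.00) + (5040.00)(96.00) = 527780.00 mm³
ΣAy_c = (3380.00)(65.00) + (5040.00)(18.00) = 310420.00 mm³
x_c = 527780.00 / 8420.00 = 62.68 mm
y_c = 310420.00 / 8420.00 = 36.87 mm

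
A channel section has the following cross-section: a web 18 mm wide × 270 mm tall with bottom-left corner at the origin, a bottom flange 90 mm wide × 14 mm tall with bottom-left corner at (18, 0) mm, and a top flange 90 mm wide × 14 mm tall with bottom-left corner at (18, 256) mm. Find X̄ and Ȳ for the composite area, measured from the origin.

X̄ = 27.44 mm, Ȳ = 135.00 mm

web: A = 18 × 270 = 4860.00, centroid at (9.00, 135.00).
bottom flange: A = 90 × 14 = 1260.00, centroid at (63.00, 7.00).
top flange: A = 90 × 14 = 1260.00, centroid at (63.00, 263.00).
ΣA = 7380.00 mm², ΣAX̄ = 202500.00 mm³, ΣAȲ = 996300.00 mm³.
X̄ = 202500.00/7380.00 = 27.44 mm; Ȳ = 996300.00/7380.00 = 135.00 mm.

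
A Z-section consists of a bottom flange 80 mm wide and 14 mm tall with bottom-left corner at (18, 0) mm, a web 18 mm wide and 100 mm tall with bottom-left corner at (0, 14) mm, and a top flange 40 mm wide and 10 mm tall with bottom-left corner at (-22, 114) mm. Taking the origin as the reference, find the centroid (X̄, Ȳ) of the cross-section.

X̄ = 24.20 mm, Ȳ = 51.40 mm

bottom flange: A = 80 × 14 = 1120.00, centroid at (58.00, 7.00).
web: A = 18 × 100 = 1800.00, centroid at (9.00, 64.00).
top flange: A = 40 × 10 = 400.00, centroid at (-2.00, 119.00).
ΣA = 3320.00 mm²
ΣAX̄ = (1120.00)(58.00) + (1800.00)(9.00) + (400.00)(-2.00) = 80360.00 mm³
ΣAȲ = (1120.00)(7.00) + (1800.00)(64.00) + (400.00)(119.00) = 170640.00 mm³
X̄ = 80360.00 / 3320.00 = 24.20 mm
Ȳ = 170640.00 / 3320.00 = 51.40 mm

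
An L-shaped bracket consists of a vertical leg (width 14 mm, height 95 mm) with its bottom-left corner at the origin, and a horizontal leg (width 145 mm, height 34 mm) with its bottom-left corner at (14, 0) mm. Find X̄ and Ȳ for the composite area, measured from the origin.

X̄ = 69.61 mm, Ȳ = 23.48 mm

vertical leg: A = 14 × 95 = 1330.00, centroid at (7.00, 47.50).
horizontal leg: A = 145 × 34 = 4930.00, centroid at (86.50, 17.00).
ΣA = 6260.00 mm²
ΣAX̄ = (1330.00)(7.00) + (4930.00)(86.50) = 435755.00 mm³
ΣAȲ = (1330.00)(47.50) + (4930.00)(17.00) = 146985.00 mm³
X̄ = 435755.00 / 6260.00 = 69.61 mm
Ȳ = 146985.00 / 6260.00 = 23.48 mm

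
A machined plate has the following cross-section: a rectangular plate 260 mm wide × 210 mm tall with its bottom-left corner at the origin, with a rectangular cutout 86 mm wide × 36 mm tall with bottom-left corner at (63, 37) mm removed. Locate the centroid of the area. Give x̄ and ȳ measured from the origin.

plate: A = 260 × 210 = 54600.00, centroid at (130.00, 105.00).
hole: A = −(86 × 36) = -3096.00, centroid at (106.00, 55.00).
ΣA = 51504.00 mm², ΣAx̄ = 6769824.00 mm³, ΣAȳ = 5562720.00 mm³.
x̄ = 6769824.00/51504.00 = 131.44 mm; ȳ = 5562720.00/51504.00 = 108.01 mm.

x̄ = 131.44 mm, ȳ = 108.01 mm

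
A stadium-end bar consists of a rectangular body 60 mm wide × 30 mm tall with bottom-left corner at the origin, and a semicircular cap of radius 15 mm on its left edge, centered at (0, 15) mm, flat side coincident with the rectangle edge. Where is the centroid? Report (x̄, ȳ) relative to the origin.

x̄ = 24.03 mm, ȳ = 15.00 mm

Part | A | x̄ᵢ | ȳᵢ | A·x̄ᵢ | A·ȳᵢ
rectangular body | 1800.00 | 30.00 | 15.00 | 54000.00 | 27000.00
semicircular end | 353.43 | -6.37 | 15.00 | -2250.00 | 5301.44
Σ | 2153.43 |  |  | 51750.00 | 32301.44
x̄ = 51750.00 / 2153.43 = 24.03 mm
ȳ = 32301.44 / 2153.43 = 15.00 mm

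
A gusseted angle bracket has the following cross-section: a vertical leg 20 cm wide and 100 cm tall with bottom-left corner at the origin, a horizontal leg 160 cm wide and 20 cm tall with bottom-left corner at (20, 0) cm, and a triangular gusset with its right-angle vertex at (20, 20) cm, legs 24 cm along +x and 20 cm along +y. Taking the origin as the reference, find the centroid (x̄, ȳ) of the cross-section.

vertical leg: A = 20 × 100 = 2000.00, centroid at (10.00, 50.00).
horizontal leg: A = 160 × 20 = 3200.00, centroid at (100.00, 10.00).
gusset: A = ½·24·20 = 240.00, centroid at (28.00, 26.67).
ΣA = 5440.00 cm², ΣAx̄ = 346720.00 cm³, ΣAȳ = 138400.00 cm³.
x̄ = 346720.00/5440.00 = 63.74 cm; ȳ = 138400.00/5440.00 = 25.44 cm.

x̄ = 63.74 cm, ȳ = 25.44 cm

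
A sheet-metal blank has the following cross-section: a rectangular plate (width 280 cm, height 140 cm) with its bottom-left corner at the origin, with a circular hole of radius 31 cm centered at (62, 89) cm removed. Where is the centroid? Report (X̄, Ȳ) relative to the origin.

X̄ = 146.51 cm, Ȳ = 68.41 cm

Part | A | x̄ᵢ | ȳᵢ | A·x̄ᵢ | A·ȳᵢ
plate | 39200.00 | 140.00 | 70.00 | 5488000.00 | 2744000.00
hole | -3019.07 | 62.00 | 89.00 | -187182.37 | -268697.28
Σ | 36180.93 |  |  | 5300817.63 | 2475302.72
X̄ = 5300817.63 / 36180.93 = 146.51 cm
Ȳ = 2475302.72 / 36180.93 = 68.41 cm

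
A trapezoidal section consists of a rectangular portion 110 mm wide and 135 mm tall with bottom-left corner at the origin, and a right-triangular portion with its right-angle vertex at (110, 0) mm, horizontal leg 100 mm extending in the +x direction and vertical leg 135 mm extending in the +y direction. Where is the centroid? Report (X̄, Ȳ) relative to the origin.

X̄ = 82.60 mm, Ȳ = 60.47 mm

rectangular portion: A = 110 × 135 = 14850.00, centroid at (55.00, 67.50).
triangular portion: A = ½·100·135 = 6750.00, centroid at (143.33, 45.00).
ΣA = 21600.00 mm², ΣAX̄ = 1784250.00 mm³, ΣAȲ = 1306125.00 mm³.
X̄ = 1784250.00/21600.00 = 82.60 mm; Ȳ = 1306125.00/21600.00 = 60.47 mm.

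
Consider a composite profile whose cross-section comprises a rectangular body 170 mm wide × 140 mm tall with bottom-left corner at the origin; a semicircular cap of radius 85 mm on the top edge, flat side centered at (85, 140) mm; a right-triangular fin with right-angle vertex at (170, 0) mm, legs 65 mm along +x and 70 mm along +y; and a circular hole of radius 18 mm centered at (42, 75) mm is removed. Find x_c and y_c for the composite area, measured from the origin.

x_c = 92.87 mm, y_c = 100.01 mm

Part | A | x̄ᵢ | ȳᵢ | A·x̄ᵢ | A·ȳᵢ
rectangular body | 23800.00 | 85.00 | 70.00 | 2023000.00 | 1666000.00
semicircular top | 11349.00 | 85.00 | 176.08 | 964665.29 | 1998277.15
triangular fin | 2275.00 | 191.67 | 23.33 | 436041.67 | 53083.33
hole | -1017.88 | 42.00 | 75.00 | -42750.79 | -76340.70
Σ | 36406.13 |  |  | 3380956.17 | 3641019.78
x_c = 3380956.17 / 36406.13 = 92.87 mm
y_c = 3641019.78 / 36406.13 = 100.01 mm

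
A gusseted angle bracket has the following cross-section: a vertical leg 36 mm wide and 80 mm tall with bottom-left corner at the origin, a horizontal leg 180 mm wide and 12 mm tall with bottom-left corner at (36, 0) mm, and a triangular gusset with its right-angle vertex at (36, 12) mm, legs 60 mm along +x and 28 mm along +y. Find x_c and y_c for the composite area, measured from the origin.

Part | A | x̄ᵢ | ȳᵢ | A·x̄ᵢ | A·ȳᵢ
vertical leg | 2880.00 | 18.00 | 40.00 | 51840.00 | 115200.00
horizontal leg | 2160.00 | 126.00 | 6.00 | 272160.00 | 12960.00
gusset | 840.00 | 56.00 | 21.33 | 47040.00 | 17920.00
Σ | 5880.00 |  |  | 371040.00 | 146080.00
x_c = 371040.00 / 5880.00 = 63.10 mm
y_c = 146080.00 / 5880.00 = 24.84 mm

x_c = 63.10 mm, y_c = 24.84 mm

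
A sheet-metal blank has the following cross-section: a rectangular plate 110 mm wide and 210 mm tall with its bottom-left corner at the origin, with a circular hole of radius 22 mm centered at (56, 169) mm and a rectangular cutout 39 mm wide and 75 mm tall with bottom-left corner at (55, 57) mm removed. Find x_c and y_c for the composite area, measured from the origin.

plate: A = 110 × 210 = 23100.00, centroid at (55.00, 105.00).
hole 1: A = −π·22² = -1520.53, centroid at (56.00, 169.00).
hole 2: A = −(39 × 75) = -2925.00, centroid at (74.50, 94.50).
ΣA = 18654.47 mm²
ΣAx_c = (23100.00)(55.00) + (-1520.53)(56.00) + (-2925.00)(74.50) = 967437.77 mm³
ΣAy_c = (23100.00)(105.00) + (-1520.53)(169.00) + (-2925.00)(94.50) = 1892117.79 mm³
x_c = 967437.77 / 18654.47 = 51.86 mm
y_c = 1892117.79 / 18654.47 = 101.43 mm

x_c = 51.86 mm, y_c = 101.43 mm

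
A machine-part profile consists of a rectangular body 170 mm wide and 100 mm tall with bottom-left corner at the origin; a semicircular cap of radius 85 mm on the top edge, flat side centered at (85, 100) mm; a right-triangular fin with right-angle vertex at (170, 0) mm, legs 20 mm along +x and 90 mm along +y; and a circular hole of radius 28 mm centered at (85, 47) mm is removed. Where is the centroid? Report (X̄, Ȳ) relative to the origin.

X̄ = 88.08 mm, Ȳ = 86.07 mm

Part | A | x̄ᵢ | ȳᵢ | A·x̄ᵢ | A·ȳᵢ
rectangular body | 17000.00 | 85.00 | 50.00 | 1445000.00 | 850000.00
semicircular top | 11349.00 | 85.00 | 136.08 | 964665.29 | 1544317.01
triangular fin | 900.00 | 176.67 | 30.00 | 159000.00 | 27000.00
hole | -2463.01 | 85.00 | 47.00 | -209355.73 | -115761.41
Σ | 26785.99 |  |  | 2359309.56 | 2305555.61
X̄ = 2359309.56 / 26785.99 = 88.08 mm
Ȳ = 2305555.61 / 26785.99 = 86.07 mm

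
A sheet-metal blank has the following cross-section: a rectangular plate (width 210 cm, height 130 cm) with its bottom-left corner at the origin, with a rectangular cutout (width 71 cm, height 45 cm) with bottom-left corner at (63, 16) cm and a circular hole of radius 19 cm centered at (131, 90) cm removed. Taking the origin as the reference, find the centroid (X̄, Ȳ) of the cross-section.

plate: A = 210 × 130 = 27300.00, centroid at (105.00, 65.00).
hole 1: A = −(71 × 45) = -3195.00, centroid at (98.50, 38.50).
hole 2: A = −π·19² = -1134.11, centroid at (131.00, 90.00).
ΣA = 22970.89 cm²
ΣAX̄ = (27300.00)(105.00) + (-3195.00)(98.50) + (-1134.11)(131.00) = 2403223.44 cm³
ΣAȲ = (27300.00)(65.00) + (-3195.00)(38.50) + (-1134.11)(90.00) = 1549422.15 cm³
X̄ = 2403223.44 / 22970.89 = 104.62 cm
Ȳ = 1549422.15 / 22970.89 = 67.45 cm

X̄ = 104.62 cm, Ȳ = 67.45 cm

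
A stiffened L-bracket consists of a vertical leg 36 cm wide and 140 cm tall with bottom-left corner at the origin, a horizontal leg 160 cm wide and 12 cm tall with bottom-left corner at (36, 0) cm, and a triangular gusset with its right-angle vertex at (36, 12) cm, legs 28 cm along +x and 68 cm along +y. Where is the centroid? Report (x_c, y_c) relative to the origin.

x_c = 45.07 cm, y_c = 50.22 cm

vertical leg: A = 36 × 140 = 5040.00, centroid at (18.00, 70.00).
horizontal leg: A = 160 × 12 = 1920.00, centroid at (116.00, 6.00).
gusset: A = ½·28·68 = 952.00, centroid at (45.33, 34.67).
ΣA = 7912.00 cm²
ΣAx_c = (5040.00)(18.00) + (1920.00)(116.00) + (952.00)(45.33) = 356597.33 cm³
ΣAy_c = (5040.00)(70.00) + (1920.00)(6.00) + (952.00)(34.67) = 397322.67 cm³
x_c = 356597.33 / 7912.00 = 45.07 cm
y_c = 397322.67 / 7912.00 = 50.22 cm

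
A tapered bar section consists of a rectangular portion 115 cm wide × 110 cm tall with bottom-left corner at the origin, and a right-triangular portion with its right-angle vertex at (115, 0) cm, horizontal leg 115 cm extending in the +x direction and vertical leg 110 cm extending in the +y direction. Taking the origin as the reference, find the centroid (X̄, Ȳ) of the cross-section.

rectangular portion: A = 115 × 110 = 12650.00, centroid at (57.50, 55.00).
triangular portion: A = ½·115·110 = 6325.00, centroid at (153.33, 36.67).
ΣA = 18975.00 cm², ΣAX̄ = 1697208.33 cm³, ΣAȲ = 927666.67 cm³.
X̄ = 1697208.33/18975.00 = 89.44 cm; Ȳ = 927666.67/18975.00 = 48.89 cm.

X̄ = 89.44 cm, Ȳ = 48.89 cm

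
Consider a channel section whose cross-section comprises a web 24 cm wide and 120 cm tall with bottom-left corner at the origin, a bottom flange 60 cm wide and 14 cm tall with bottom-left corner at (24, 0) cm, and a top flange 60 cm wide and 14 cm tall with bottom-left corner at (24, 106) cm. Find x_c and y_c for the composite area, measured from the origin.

x_c = 27.47 cm, y_c = 60.00 cm

web: A = 24 × 120 = 2880.00, centroid at (12.00, 60.00).
bottom flange: A = 60 × 14 = 840.00, centroid at (54.00, 7.00).
top flange: A = 60 × 14 = 840.00, centroid at (54.00, 113.00).
ΣA = 4560.00 cm²
ΣAx_c = (2880.00)(12.00) + (840.00)(54.00) + (840.00)(54.00) = 125280.00 cm³
ΣAy_c = (2880.00)(60.00) + (840.00)(7.00) + (840.00)(113.00) = 273600.00 cm³
x_c = 125280.00 / 4560.00 = 27.47 cm
y_c = 273600.00 / 4560.00 = 60.00 cm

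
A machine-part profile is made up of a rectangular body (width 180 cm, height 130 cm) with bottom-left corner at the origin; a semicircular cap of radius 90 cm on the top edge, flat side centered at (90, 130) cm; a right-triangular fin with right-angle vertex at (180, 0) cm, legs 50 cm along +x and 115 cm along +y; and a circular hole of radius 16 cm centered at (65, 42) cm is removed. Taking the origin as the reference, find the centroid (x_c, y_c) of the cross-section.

x_c = 98.56 cm, y_c = 97.85 cm

rectangular body: A = 180 × 130 = 23400.00, centroid at (90.00, 65.00).
semicircular top: A = ½π·90² = 12723.45, centroid at (90.00, 168.20).
triangular fin: A = ½·50·115 = 2875.00, centroid at (196.67, 38.33).
hole: A = −π·16² = -804.25, centroid at (65.00, 42.00).
ΣA = 38194.20 cm²
ΣAx_c = (23400.00)(90.00) + (12723.45)(90.00) + (2875.00)(196.67) + (-804.25)(65.00) = 3764251.09 cm³
ΣAy_c = (23400.00)(65.00) + (12723.45)(168.20) + (2875.00)(38.33) + (-804.25)(42.00) = 3737478.46 cm³
x_c = 3764251.09 / 38194.20 = 98.56 cm
y_c = 3737478.46 / 38194.20 = 97.85 cm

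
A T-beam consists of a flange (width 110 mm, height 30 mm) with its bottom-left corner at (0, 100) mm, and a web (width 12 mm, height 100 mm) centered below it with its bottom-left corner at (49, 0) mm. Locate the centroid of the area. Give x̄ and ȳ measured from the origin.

x̄ = 55.00 mm, ȳ = 97.67 mm

web: A = 12 × 100 = 1200.00, centroid at (55.00, 50.00).
flange: A = 110 × 30 = 3300.00, centroid at (55.00, 115.00).
ΣA = 4500.00 mm²
ΣAx̄ = (1200.00)(55.00) + (3300.00)(55.00) = 247500.00 mm³
ΣAȳ = (1200.00)(50.00) + (3300.00)(115.00) = 439500.00 mm³
x̄ = 247500.00 / 4500.00 = 55.00 mm
ȳ = 439500.00 / 4500.00 = 97.67 mm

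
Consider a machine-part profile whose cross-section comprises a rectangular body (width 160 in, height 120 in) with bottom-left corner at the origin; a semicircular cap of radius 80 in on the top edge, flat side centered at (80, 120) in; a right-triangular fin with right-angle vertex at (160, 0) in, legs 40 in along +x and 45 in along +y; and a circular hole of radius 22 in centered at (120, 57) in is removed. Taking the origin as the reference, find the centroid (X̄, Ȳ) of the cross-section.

X̄ = 80.81 in, Ȳ = 91.73 in

Part | A | x̄ᵢ | ȳᵢ | A·x̄ᵢ | A·ȳᵢ
rectangular body | 19200.00 | 80.00 | 60.00 | 1536000.00 | 1152000.00
semicircular top | 10053.10 | 80.00 | 153.95 | 804247.72 | 1547704.91
triangular fin | 900.00 | 173.33 | 15.00 | 156000.00 | 13500.00
hole | -1520.53 | 120.00 | 57.00 | -182463.70 | -86670.26
Σ | 28632.57 |  |  | 2313784.02 | 2626534.65
X̄ = 2313784.02 / 28632.57 = 80.81 in
Ȳ = 2626534.65 / 28632.57 = 91.73 in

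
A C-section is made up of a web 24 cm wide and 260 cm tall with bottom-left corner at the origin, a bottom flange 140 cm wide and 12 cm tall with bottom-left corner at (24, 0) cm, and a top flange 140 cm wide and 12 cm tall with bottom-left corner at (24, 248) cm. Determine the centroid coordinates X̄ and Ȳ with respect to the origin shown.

X̄ = 40.70 cm, Ȳ = 130.00 cm

web: A = 24 × 260 = 6240.00, centroid at (12.00, 130.00).
bottom flange: A = 140 × 12 = 1680.00, centroid at (94.00, 6.00).
top flange: A = 140 × 12 = 1680.00, centroid at (94.00, 254.00).
ΣA = 9600.00 cm², ΣAX̄ = 390720.00 cm³, ΣAȲ = 1248000.00 cm³.
X̄ = 390720.00/9600.00 = 40.70 cm; Ȳ = 1248000.00/9600.00 = 130.00 cm.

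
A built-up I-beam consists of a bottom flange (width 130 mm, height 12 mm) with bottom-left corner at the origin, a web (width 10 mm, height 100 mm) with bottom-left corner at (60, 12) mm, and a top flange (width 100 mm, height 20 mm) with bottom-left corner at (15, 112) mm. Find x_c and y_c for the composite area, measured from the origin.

bottom flange: A = 130 × 12 = 1560.00, centroid at (65.00, 6.00).
web: A = 10 × 100 = 1000.00, centroid at (65.00, 62.00).
top flange: A = 100 × 20 = 2000.00, centroid at (65.00, 122.00).
ΣA = 4560.00 mm², ΣAx_c = 296400.00 mm³, ΣAy_c = 315360.00 mm³.
x_c = 296400.00/4560.00 = 65.00 mm; y_c = 315360.00/4560.00 = 69.16 mm.

x_c = 65.00 mm, y_c = 69.16 mm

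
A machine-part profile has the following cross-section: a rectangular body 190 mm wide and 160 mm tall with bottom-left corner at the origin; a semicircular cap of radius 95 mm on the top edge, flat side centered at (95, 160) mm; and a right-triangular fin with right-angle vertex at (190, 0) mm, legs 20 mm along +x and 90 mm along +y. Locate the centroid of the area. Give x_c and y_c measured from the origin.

rectangular body: A = 190 × 160 = 30400.00, centroid at (95.00, 80.00).
semicircular top: A = ½π·95² = 14176.44, centroid at (95.00, 200.32).
triangular fin: A = ½·20·90 = 900.00, centroid at (196.67, 30.00).
ΣA = 45476.44 mm²
ΣAx_c = (30400.00)(95.00) + (14176.44)(95.00) + (900.00)(196.67) = 4411761.50 mm³
ΣAy_c = (30400.00)(80.00) + (14176.44)(200.32) + (900.00)(30.00) = 5298813.23 mm³
x_c = 4411761.50 / 45476.44 = 97.01 mm
y_c = 5298813.23 / 45476.44 = 116.52 mm

x_c = 97.01 mm, y_c = 116.52 mm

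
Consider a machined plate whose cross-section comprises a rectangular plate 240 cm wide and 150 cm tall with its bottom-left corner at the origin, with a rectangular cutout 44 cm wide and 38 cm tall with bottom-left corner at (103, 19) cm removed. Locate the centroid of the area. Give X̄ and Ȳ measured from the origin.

plate: A = 240 × 150 = 36000.00, centroid at (120.00, 75.00).
hole: A = −(44 × 38) = -1672.00, centroid at (125.00, 38.00).
ΣA = 34328.00 cm²
ΣAX̄ = (36000.00)(120.00) + (-1672.00)(125.00) = 4111000.00 cm³
ΣAȲ = (36000.00)(75.00) + (-1672.00)(38.00) = 2636464.00 cm³
X̄ = 4111000.00 / 34328.00 = 119.76 cm
Ȳ = 2636464.00 / 34328.00 = 76.80 cm

X̄ = 119.76 cm, Ȳ = 76.80 cm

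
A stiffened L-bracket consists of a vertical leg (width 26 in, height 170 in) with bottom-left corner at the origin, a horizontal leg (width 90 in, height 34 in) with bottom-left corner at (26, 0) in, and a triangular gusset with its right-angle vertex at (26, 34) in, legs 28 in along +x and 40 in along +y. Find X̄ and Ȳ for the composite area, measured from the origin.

vertical leg: A = 26 × 170 = 4420.00, centroid at (13.00, 85.00).
horizontal leg: A = 90 × 34 = 3060.00, centroid at (71.00, 17.00).
gusset: A = ½·28·40 = 560.00, centroid at (35.33, 47.33).
ΣA = 8040.00 in²
ΣAX̄ = (4420.00)(13.00) + (3060.00)(71.00) + (560.00)(35.33) = 294506.67 in³
ΣAȲ = (4420.00)(85.00) + (3060.00)(17.00) + (560.00)(47.33) = 454226.67 in³
X̄ = 294506.67 / 8040.00 = 36.63 in
Ȳ = 454226.67 / 8040.00 = 56.50 in

X̄ = 36.63 in, Ȳ = 56.50 in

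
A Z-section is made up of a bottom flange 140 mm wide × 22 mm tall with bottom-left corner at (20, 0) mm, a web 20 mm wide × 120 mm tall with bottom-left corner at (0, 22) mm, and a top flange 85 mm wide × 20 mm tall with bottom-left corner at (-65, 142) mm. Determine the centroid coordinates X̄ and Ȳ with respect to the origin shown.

Part | A | x̄ᵢ | ȳᵢ | A·x̄ᵢ | A·ȳᵢ
bottom flange | 3080.00 | 90.00 | 11.00 | 277200.00 | 33880.00
web | 2400.00 | 10.00 | 82.00 | 24000.00 | 196800.00
top flange | 1700.00 | -22.50 | 152.00 | -38250.00 | 258400.00
Σ | 7180.00 |  |  | 262950.00 | 489080.00
X̄ = 262950.00 / 7180.00 = 36.62 mm
Ȳ = 489080.00 / 7180.00 = 68.12 mm

X̄ = 36.62 mm, Ȳ = 68.12 mm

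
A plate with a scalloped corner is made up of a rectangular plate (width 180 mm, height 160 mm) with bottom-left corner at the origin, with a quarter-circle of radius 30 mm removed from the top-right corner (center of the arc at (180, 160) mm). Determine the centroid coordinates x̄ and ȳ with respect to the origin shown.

plate: A = 180 × 160 = 28800.00, centroid at (90.00, 80.00).
removed quarter-circle: A = −¼π·30² = -706.86, centroid at (167.27, 147.27).
ΣA = 28093.14 mm², ΣAx̄ = 2473765.50 mm³, ΣAȳ = 2199902.66 mm³.
x̄ = 2473765.50/28093.14 = 88.06 mm; ȳ = 2199902.66/28093.14 = 78.31 mm.

x̄ = 88.06 mm, ȳ = 78.31 mm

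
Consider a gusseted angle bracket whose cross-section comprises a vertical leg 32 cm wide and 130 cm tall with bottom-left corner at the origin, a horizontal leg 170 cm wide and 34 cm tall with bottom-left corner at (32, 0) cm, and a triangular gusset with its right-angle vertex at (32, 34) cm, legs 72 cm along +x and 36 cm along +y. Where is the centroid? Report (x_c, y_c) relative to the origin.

x_c = 72.57 cm, y_c = 38.12 cm

Part | A | x̄ᵢ | ȳᵢ | A·x̄ᵢ | A·ȳᵢ
vertical leg | 4160.00 | 16.00 | 65.00 | 66560.00 | 270400.00
horizontal leg | 5780.00 | 117.00 | 17.00 | 676260.00 | 98260.00
gusset | 1296.00 | 56.00 | 46.00 | 72576.00 | 59616.00
Σ | 11236.00 |  |  | 815396.00 | 428276.00
x_c = 815396.00 / 11236.00 = 72.57 cm
y_c = 428276.00 / 11236.00 = 38.12 cm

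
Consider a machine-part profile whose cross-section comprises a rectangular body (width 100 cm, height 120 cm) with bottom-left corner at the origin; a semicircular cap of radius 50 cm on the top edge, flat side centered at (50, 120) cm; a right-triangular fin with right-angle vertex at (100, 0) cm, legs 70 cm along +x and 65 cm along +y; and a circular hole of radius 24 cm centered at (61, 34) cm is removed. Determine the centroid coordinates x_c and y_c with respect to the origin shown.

x_c = 58.96 cm, y_c = 77.01 cm

rectangular body: A = 100 × 120 = 12000.00, centroid at (50.00, 60.00).
semicircular top: A = ½π·50² = 3926.99, centroid at (50.00, 141.22).
triangular fin: A = ½·70·65 = 2275.00, centroid at (123.33, 21.67).
hole: A = −π·24² = -1809.56, centroid at (61.00, 34.00).
ΣA = 16392.43 cm², ΣAx_c = 966549.87 cm³, ΣAy_c = 1262338.95 cm³.
x_c = 966549.87/16392.43 = 58.96 cm; y_c = 1262338.95/16392.43 = 77.01 cm.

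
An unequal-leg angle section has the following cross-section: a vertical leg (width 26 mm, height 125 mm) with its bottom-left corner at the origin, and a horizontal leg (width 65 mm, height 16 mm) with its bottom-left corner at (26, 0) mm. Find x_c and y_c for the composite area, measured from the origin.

x_c = 24.03 mm, y_c = 49.29 mm

vertical leg: A = 26 × 125 = 3250.00, centroid at (13.00, 62.50).
horizontal leg: A = 65 × 16 = 1040.00, centroid at (58.50, 8.00).
ΣA = 4290.00 mm², ΣAx_c = 103090.00 mm³, ΣAy_c = 211445.00 mm³.
x_c = 103090.00/4290.00 = 24.03 mm; y_c = 211445.00/4290.00 = 49.29 mm.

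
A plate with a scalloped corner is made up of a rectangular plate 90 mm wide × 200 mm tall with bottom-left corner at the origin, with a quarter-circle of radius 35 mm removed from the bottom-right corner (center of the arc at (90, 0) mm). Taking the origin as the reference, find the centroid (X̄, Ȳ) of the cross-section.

X̄ = 43.30 mm, Ȳ = 104.81 mm

plate: A = 90 × 200 = 18000.00, centroid at (45.00, 100.00).
removed quarter-circle: A = −¼π·35² = -962.11, centroid at (75.15, 14.85).
ΣA = 17037.89 mm²
ΣAX̄ = (18000.00)(45.00) + (-962.11)(75.15) = 737701.52 mm³
ΣAȲ = (18000.00)(100.00) + (-962.11)(14.85) = 1785708.33 mm³
X̄ = 737701.52 / 17037.89 = 43.30 mm
Ȳ = 1785708.33 / 17037.89 = 104.81 mm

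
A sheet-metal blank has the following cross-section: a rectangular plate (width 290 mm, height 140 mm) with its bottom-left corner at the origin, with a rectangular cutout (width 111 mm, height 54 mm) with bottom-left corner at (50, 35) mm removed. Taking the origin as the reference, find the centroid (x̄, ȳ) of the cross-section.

Part | A | x̄ᵢ | ȳᵢ | A·x̄ᵢ | A·ȳᵢ
plate | 40600.00 | 145.00 | 70.00 | 5887000.00 | 2842000.00
hole | -5994.00 | 105.50 | 62.00 | -632367.00 | -371628.00
Σ | 34606.00 |  |  | 5254633.00 | 2470372.00
x̄ = 5254633.00 / 34606.00 = 151.84 mm
ȳ = 2470372.00 / 34606.00 = 71.39 mm

x̄ = 151.84 mm, ȳ = 71.39 mm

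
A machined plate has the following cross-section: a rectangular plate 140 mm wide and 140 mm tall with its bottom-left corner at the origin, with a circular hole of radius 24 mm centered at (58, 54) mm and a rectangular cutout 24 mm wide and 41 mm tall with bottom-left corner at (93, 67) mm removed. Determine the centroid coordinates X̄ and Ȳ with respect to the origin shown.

Part | A | x̄ᵢ | ȳᵢ | A·x̄ᵢ | A·ȳᵢ
plate | 19600.00 | 70.00 | 70.00 | 1372000.00 | 1372000.00
hole 1 | -1809.56 | 58.00 | 54.00 | -104954.33 | -97716.10
hole 2 | -984.00 | 105.00 | 87.50 | -103320.00 | -86100.00
Σ | 16806.44 |  |  | 1163725.67 | 1188183.90
X̄ = 1163725.67 / 16806.44 = 69.24 mm
Ȳ = 1188183.90 / 16806.44 = 70.70 mm

X̄ = 69.24 mm, Ȳ = 70.70 mm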